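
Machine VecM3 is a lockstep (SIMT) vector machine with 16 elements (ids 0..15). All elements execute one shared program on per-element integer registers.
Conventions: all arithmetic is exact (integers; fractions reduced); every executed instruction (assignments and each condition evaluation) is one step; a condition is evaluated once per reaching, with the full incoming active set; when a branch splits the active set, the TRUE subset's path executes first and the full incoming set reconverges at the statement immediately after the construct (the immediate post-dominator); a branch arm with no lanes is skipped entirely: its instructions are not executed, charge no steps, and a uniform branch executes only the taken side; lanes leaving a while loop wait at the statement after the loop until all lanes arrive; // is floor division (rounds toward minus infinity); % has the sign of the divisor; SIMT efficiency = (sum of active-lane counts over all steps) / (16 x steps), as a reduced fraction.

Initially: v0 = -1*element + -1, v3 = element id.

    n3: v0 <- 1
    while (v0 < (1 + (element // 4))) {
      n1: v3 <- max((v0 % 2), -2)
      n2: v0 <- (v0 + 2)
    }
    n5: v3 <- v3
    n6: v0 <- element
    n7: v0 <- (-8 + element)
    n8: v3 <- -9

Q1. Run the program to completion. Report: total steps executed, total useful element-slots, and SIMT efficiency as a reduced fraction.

Answer: 12 steps, 144 useful, 3/4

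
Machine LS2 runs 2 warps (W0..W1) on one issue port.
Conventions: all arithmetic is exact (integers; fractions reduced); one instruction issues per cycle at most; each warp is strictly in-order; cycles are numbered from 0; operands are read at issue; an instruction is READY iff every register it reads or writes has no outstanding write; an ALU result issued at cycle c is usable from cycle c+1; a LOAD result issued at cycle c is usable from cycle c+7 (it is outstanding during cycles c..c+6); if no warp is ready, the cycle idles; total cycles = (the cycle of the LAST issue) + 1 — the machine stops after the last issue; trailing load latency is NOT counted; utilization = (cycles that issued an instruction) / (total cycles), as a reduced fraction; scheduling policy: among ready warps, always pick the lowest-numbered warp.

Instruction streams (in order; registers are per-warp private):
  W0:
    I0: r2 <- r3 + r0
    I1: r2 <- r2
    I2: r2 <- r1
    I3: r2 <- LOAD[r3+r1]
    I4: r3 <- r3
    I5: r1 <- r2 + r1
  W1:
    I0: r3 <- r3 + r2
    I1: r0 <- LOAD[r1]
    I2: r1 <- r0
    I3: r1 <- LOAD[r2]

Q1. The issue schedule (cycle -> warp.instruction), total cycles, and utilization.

cycle 0: W0.I0
cycle 1: W0.I1
cycle 2: W0.I2
cycle 3: W0.I3
cycle 4: W0.I4
cycle 5: W1.I0
cycle 6: W1.I1
cycle 7: idle
cycle 8: idle
cycle 9: idle
cycle 10: W0.I5
cycle 11: idle
cycle 12: idle
cycle 13: W1.I2
cycle 14: W1.I3

Answer: 15 cycles, utilization 2/3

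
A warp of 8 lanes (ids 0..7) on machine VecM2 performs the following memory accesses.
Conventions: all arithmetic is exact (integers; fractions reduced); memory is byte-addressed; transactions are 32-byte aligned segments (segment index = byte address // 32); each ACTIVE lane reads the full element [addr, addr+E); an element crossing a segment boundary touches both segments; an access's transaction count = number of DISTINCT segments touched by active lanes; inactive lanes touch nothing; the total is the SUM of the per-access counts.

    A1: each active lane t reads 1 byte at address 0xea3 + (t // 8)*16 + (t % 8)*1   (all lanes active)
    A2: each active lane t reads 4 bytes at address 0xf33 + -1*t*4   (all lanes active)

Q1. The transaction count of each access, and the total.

A1: 1 transaction
A2: 2 transactions

Answer: 1,2; total 3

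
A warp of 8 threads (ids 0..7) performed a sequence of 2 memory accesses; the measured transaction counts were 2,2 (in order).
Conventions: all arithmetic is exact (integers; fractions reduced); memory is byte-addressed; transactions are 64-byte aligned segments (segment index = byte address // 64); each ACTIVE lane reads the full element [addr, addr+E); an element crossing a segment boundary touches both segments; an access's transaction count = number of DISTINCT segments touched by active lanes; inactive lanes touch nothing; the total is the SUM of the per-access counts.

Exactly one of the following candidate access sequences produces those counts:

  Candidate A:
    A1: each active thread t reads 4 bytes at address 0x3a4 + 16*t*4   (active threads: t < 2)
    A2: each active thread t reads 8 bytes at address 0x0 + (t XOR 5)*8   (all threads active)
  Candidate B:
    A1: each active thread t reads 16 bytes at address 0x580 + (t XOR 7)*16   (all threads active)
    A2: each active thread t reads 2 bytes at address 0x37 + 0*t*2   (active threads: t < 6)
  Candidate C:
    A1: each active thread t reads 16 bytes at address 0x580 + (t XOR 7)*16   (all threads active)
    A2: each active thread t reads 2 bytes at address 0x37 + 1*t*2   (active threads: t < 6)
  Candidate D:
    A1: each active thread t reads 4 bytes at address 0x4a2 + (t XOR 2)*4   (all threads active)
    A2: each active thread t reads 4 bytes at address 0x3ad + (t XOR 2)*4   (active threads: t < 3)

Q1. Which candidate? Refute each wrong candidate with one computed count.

A: A2 gives 1 transaction, not 2
B: A2 gives 1 transaction, not 2
D: A2 gives 1 transaction, not 2
C: all counts match (2,2)

Answer: C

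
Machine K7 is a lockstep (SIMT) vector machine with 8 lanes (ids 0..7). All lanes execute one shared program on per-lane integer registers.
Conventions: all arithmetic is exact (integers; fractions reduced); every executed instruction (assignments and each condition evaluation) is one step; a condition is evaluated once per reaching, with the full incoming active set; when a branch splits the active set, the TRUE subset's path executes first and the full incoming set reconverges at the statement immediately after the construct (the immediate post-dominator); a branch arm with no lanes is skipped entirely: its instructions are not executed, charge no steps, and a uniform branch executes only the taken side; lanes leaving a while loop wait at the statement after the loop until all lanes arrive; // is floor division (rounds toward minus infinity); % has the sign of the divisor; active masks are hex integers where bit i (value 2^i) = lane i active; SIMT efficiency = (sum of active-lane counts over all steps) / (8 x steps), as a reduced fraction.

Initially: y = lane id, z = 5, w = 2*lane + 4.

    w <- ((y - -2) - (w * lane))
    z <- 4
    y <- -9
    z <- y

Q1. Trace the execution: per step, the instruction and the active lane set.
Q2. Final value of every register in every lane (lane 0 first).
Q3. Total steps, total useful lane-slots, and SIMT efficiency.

step 0: w <- ((y - -2) - (w * lane)) 0xff
step 1: z <- 4                       0xff
step 2: y <- -9                      0xff
step 3: z <- y                       0xff

Answer: 4 steps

y: -9,-9,-9,-9,-9,-9,-9,-9
z: -9,-9,-9,-9,-9,-9,-9,-9
w: 2,-3,-12,-25,-42,-63,-88,-117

steps = 4; useful = 32; efficiency = 32/32 = 1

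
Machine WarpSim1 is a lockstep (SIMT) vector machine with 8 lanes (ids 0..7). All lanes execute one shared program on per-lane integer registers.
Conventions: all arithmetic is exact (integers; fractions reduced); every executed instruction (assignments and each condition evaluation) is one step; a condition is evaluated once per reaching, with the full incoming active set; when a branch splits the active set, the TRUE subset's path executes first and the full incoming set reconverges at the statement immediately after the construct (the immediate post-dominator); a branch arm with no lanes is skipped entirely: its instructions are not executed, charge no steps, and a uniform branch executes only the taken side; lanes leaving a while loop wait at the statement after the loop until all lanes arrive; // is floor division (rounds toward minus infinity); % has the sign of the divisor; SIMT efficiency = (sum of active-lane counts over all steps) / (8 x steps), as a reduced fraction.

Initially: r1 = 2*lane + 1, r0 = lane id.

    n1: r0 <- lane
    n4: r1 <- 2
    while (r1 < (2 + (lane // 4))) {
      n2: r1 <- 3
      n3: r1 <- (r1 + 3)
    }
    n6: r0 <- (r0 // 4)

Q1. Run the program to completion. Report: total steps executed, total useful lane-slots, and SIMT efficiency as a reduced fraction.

Answer: 7 steps, 44 useful, 11/14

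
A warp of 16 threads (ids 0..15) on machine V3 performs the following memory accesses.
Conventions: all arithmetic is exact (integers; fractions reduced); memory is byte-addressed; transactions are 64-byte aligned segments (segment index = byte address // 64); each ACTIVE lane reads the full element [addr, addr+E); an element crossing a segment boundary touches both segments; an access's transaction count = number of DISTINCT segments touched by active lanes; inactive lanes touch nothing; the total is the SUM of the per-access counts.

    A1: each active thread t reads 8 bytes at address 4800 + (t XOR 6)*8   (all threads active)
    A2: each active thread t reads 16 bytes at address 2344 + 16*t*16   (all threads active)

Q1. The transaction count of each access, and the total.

A1: 2 transactions
A2: 16 transactions

Answer: 2,16; total 18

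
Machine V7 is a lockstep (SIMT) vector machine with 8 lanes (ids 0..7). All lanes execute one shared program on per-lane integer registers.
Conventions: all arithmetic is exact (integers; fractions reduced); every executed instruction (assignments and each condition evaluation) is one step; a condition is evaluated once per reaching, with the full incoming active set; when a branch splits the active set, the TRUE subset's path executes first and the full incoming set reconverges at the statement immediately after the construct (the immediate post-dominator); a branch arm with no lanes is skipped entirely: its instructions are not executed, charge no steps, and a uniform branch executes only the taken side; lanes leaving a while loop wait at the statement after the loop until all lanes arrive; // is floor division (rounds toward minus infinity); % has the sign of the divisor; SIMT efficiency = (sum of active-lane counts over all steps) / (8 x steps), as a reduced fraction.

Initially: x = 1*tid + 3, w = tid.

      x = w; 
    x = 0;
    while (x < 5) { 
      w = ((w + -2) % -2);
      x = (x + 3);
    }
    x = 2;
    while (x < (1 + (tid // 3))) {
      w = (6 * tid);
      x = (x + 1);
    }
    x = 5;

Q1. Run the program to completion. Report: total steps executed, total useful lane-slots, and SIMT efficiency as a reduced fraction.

Answer: 15 steps, 102 useful, 17/20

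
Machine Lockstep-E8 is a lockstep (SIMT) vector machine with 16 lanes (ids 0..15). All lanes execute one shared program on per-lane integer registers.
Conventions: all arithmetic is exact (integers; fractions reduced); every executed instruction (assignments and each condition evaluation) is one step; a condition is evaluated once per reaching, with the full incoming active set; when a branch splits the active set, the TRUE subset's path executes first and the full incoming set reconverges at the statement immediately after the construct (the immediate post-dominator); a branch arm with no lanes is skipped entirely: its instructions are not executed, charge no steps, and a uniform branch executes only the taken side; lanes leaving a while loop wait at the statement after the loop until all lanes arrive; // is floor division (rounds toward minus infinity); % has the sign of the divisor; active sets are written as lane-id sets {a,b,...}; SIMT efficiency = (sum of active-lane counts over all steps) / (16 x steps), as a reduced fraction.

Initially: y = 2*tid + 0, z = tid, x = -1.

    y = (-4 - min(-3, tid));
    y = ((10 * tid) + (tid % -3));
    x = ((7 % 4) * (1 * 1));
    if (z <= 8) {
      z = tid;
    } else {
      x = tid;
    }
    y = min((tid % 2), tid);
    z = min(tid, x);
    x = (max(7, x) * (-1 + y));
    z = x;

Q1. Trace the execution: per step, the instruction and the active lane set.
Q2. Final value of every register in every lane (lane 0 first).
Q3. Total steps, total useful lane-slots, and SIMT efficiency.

step 0: y <- (-4 - min(-3, tid))     {0,1,2,3,4,5,6,7,8,9,10,11,12,13,14,15}
step 1: y <- ((10 * tid) + (tid % -3)) {0,1,2,3,4,5,6,7,8,9,10,11,12,13,14,15}
step 2: x <- ((7 % 4) * (1 * 1))     {0,1,2,3,4,5,6,7,8,9,10,11,12,13,14,15}
step 3: eval (z <= 8)                {0,1,2,3,4,5,6,7,8,9,10,11,12,13,14,15}
step 4: z <- tid                     {0,1,2,3,4,5,6,7,8}
step 5: x <- tid                     {9,10,11,12,13,14,15}
step 6: y <- min((tid % 2), tid)     {0,1,2,3,4,5,6,7,8,9,10,11,12,13,14,15}
step 7: z <- min(tid, x)             {0,1,2,3,4,5,6,7,8,9,10,11,12,13,14,15}
step 8: x <- (max(7, x) * (-1 + y))  {0,1,2,3,4,5,6,7,8,9,10,11,12,13,14,15}
step 9: z <- x                       {0,1,2,3,4,5,6,7,8,9,10,11,12,13,14,15}

Answer: 10 steps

y: 0,1,0,1,0,1,0,1,0,1,0,1,0,1,0,1
z: -7,0,-7,0,-7,0,-7,0,-7,0,-10,0,-12,0,-14,0
x: -7,0,-7,0,-7,0,-7,0,-7,0,-10,0,-12,0,-14,0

steps = 10; useful = 144; efficiency = 144/160 = 9/10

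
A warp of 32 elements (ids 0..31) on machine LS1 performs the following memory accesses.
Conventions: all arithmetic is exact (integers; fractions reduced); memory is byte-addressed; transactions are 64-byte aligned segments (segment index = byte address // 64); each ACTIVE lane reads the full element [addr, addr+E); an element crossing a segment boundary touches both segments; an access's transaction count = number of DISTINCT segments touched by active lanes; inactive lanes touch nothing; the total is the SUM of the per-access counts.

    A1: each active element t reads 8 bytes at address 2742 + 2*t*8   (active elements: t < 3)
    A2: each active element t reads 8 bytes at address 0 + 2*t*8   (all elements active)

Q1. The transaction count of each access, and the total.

A1: 2 transactions
A2: 8 transactions

Answer: 2,8; total 10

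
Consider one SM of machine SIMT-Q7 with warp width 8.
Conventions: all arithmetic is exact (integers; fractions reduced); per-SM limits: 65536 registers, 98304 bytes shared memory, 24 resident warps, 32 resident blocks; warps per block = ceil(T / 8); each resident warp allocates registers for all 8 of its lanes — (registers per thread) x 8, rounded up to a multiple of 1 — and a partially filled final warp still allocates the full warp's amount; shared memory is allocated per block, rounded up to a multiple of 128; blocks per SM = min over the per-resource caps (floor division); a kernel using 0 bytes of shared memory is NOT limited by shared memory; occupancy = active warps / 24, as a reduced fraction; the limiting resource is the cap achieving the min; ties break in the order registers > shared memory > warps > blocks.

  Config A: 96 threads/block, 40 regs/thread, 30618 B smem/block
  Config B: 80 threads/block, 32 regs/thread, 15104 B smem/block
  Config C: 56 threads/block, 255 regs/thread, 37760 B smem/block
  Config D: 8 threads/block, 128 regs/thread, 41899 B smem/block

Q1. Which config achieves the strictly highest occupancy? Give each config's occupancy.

occupancies: A 1, B 5/6, C 7/12, D 1/12

Answer: A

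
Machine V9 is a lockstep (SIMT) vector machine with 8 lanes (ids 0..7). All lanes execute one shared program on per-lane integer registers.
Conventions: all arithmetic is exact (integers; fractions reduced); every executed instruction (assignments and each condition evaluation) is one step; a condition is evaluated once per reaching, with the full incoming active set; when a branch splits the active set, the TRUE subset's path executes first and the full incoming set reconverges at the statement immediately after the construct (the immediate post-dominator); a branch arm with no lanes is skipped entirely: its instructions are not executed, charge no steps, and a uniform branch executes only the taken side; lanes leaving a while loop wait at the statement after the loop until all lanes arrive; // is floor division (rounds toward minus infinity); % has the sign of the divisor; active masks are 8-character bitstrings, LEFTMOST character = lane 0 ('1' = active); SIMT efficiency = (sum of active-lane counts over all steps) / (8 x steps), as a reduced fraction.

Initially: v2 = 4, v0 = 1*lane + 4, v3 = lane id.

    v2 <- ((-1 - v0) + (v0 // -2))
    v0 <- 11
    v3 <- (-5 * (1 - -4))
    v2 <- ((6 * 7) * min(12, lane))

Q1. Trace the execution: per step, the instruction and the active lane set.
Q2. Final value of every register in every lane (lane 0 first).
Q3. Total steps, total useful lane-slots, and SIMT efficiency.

step 0: v2 <- ((-1 - v0) + (v0 // -2)) 11111111
step 1: v0 <- 11                     11111111
step 2: v3 <- (-5 * (1 - -4))        11111111
step 3: v2 <- ((6 * 7) * min(12, lane)) 11111111

Answer: 4 steps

v2: 0,42,84,126,168,210,252,294
v0: 11,11,11,11,11,11,11,11
v3: -25,-25,-25,-25,-25,-25,-25,-25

steps = 4; useful = 32; efficiency = 32/32 = 1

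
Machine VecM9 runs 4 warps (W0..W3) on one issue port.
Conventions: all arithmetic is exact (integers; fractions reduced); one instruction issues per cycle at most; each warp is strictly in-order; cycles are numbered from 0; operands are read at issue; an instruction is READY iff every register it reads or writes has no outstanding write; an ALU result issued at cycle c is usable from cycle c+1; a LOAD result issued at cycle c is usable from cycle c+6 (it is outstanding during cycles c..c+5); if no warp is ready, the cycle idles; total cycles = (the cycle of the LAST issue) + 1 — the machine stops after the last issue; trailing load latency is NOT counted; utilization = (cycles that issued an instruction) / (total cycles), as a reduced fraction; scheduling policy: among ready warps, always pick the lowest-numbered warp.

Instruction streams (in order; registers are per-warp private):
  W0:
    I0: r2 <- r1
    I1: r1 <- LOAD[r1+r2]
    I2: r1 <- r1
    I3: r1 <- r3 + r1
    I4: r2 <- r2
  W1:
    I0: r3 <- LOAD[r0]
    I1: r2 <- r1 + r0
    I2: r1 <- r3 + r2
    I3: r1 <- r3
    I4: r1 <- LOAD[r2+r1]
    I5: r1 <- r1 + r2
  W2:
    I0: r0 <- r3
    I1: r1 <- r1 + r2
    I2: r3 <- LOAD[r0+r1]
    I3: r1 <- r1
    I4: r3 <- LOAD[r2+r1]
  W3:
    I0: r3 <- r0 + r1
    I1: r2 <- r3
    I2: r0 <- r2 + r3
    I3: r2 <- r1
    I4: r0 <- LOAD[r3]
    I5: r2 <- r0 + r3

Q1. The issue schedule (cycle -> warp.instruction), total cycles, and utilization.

cycle 0: W0.I0
cycle 1: W0.I1
cycle 2: W1.I0
cycle 3: W1.I1
cycle 4: W2.I0
cycle 5: W2.I1
cycle 6: W2.I2
cycle 7: W0.I2
cycle 8: W0.I3
cycle 9: W0.I4
cycle 10: W1.I2
cycle 11: W1.I3
cycle 12: W1.I4
cycle 13: W2.I3
cycle 14: W2.I4
cycle 15: W3.I0
cycle 16: W3.I1
cycle 17: W3.I2
cycle 18: W1.I5
cycle 19: W3.I3
cycle 20: W3.I4
cycle 21: idle
cycle 22: idle
cycle 23: idle
cycle 24: idle
cycle 25: idle
cycle 26: W3.I5

Answer: 27 cycles, utilization 22/27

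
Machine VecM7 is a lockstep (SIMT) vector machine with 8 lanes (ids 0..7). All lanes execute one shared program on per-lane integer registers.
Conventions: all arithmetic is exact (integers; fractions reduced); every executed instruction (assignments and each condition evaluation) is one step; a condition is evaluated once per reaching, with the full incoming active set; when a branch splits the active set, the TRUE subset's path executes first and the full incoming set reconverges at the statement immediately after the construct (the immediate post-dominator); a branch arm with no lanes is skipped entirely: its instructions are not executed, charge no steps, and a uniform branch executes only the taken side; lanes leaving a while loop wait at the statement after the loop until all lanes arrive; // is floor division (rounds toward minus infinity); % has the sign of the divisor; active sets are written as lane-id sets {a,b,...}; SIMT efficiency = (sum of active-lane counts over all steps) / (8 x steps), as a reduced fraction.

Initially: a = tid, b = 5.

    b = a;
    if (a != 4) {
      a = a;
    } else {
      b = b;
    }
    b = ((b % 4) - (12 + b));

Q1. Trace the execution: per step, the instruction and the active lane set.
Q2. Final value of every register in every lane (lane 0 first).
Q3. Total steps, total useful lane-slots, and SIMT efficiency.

step 0: b <- a                       {0,1,2,3,4,5,6,7}
step 1: eval (a != 4)                {0,1,2,3,4,5,6,7}
step 2: a <- a                       {0,1,2,3,5,6,7}
step 3: b <- b                       {4}
step 4: b <- ((b % 4) - (12 + b))    {0,1,2,3,4,5,6,7}

Answer: 5 steps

a: 0,1,2,3,4,5,6,7
b: -12,-12,-12,-12,-16,-16,-16,-16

steps = 5; useful = 32; efficiency = 32/40 = 4/5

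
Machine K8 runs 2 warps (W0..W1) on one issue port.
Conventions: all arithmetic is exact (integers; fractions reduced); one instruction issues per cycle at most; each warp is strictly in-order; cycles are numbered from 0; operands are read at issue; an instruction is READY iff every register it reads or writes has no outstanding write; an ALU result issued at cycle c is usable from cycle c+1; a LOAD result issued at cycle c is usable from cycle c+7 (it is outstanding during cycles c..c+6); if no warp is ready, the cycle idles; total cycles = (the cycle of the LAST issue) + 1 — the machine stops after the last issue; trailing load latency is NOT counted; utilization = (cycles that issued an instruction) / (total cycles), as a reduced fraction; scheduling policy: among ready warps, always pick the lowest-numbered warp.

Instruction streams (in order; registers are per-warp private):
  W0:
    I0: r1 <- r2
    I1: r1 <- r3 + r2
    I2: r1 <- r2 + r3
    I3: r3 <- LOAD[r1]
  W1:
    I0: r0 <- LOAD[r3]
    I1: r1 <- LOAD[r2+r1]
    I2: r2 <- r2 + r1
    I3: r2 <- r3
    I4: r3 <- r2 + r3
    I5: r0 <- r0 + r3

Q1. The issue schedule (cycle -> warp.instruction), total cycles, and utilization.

cycle 0: W0.I0
cycle 1: W0.I1
cycle 2: W0.I2
cycle 3: W0.I3
cycle 4: W1.I0
cycle 5: W1.I1
cycle 6: idle
cycle 7: idle
cycle 8: idle
cycle 9: idle
cycle 10: idle
cycle 11: idle
cycle 12: W1.I2
cycle 13: W1.I3
cycle 14: W1.I4
cycle 15: W1.I5

Answer: 16 cycles, utilization 5/8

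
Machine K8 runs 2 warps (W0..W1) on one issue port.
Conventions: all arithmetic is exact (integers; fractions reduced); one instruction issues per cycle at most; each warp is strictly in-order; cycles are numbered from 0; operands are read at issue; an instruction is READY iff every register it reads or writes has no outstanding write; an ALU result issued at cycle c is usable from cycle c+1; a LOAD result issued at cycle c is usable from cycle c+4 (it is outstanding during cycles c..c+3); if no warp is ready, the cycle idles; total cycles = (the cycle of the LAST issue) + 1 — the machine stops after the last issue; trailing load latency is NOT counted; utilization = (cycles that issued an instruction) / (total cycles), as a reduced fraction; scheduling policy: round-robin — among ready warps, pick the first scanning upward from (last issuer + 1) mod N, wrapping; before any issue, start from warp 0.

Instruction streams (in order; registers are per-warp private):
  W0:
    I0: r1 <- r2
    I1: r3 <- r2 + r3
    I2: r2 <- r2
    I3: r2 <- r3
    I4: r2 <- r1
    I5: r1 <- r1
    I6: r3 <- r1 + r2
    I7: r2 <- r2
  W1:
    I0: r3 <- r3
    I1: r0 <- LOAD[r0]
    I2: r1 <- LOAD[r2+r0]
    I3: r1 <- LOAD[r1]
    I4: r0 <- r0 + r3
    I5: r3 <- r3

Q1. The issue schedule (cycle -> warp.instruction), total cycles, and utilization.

cycle 0: W0.I0
cycle 1: W1.I0
cycle 2: W0.I1
cycle 3: W1.I1
cycle 4: W0.I2
cycle 5: W0.I3
cycle 6: W0.I4
cycle 7: W1.I2
cycle 8: W0.I5
cycle 9: W0.I6
cycle 10: W0.I7
cycle 11: W1.I3
cycle 12: W1.I4
cycle 13: W1.I5

Answer: 14 cycles, utilization 1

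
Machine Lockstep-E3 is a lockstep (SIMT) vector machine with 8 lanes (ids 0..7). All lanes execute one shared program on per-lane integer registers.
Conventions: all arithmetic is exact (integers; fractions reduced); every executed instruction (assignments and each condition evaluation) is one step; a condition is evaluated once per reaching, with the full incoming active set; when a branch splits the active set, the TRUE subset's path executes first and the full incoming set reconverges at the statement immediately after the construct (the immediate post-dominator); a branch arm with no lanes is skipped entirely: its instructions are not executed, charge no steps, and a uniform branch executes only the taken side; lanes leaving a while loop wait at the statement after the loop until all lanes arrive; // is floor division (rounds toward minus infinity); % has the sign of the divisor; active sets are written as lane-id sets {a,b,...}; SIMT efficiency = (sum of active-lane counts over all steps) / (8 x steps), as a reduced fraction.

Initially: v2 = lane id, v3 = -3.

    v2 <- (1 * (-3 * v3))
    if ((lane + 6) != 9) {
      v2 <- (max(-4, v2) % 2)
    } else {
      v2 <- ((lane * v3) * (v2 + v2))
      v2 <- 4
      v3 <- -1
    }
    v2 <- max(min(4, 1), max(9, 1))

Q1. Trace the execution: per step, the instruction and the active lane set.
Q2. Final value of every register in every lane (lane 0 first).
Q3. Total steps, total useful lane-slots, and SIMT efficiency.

step 0: v2 <- (1 * (-3 * v3))        {0,1,2,3,4,5,6,7}
step 1: eval ((lane + 6) != 9)       {0,1,2,3,4,5,6,7}
step 2: v2 <- (max(-4, v2) % 2)      {0,1,2,4,5,6,7}
step 3: v2 <- ((lane * v3) * (v2 + v2)) {3}
step 4: v2 <- 4                      {3}
step 5: v3 <- -1                     {3}
step 6: v2 <- max(min(4, 1), max(9, 1)) {0,1,2,3,4,5,6,7}

Answer: 7 steps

v2: 9,9,9,9,9,9,9,9
v3: -3,-3,-3,-1,-3,-3,-3,-3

steps = 7; useful = 34; efficiency = 34/56 = 17/28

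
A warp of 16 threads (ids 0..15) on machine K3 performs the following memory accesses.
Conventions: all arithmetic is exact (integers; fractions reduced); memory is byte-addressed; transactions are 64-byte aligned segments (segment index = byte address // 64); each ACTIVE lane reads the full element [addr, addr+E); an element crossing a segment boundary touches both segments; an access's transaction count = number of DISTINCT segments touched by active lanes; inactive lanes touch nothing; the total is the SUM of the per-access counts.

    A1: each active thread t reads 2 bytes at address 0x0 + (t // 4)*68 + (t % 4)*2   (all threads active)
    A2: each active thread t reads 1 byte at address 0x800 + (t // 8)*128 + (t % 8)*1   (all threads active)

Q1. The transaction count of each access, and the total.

A1: 4 transactions
A2: 2 transactions

Answer: 4,2; total 6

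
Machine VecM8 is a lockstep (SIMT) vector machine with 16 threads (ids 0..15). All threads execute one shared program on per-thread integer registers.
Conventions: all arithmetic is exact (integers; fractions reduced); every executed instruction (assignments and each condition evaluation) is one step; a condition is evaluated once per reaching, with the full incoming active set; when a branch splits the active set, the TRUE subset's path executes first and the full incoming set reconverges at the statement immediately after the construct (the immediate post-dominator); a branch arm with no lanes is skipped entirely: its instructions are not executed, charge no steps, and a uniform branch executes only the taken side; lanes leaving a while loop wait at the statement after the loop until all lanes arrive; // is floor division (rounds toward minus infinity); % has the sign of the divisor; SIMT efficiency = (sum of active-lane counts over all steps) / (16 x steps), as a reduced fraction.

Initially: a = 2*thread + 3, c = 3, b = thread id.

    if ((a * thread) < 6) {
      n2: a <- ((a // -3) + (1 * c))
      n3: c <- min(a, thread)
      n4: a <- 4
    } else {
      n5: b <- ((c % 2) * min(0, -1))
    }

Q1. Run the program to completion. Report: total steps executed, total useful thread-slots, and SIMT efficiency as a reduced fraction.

Answer: 5 steps, 36 useful, 9/20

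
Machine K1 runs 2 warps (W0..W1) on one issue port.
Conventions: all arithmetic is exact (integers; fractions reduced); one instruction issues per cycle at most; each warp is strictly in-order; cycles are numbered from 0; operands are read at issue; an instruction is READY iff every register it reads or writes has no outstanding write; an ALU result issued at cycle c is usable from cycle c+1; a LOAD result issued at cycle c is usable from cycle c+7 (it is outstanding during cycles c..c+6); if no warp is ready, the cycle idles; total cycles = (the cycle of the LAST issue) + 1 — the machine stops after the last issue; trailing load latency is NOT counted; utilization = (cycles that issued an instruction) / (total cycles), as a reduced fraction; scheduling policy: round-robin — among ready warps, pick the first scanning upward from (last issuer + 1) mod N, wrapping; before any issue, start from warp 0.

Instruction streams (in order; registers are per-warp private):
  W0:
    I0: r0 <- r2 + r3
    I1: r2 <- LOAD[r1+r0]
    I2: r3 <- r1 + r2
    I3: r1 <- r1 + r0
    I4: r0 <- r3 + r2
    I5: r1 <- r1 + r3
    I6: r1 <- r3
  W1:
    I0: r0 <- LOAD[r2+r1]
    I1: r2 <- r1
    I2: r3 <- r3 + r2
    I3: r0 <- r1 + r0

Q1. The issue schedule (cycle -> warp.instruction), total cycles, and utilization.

cycle 0: W0.I0
cycle 1: W1.I0
cycle 2: W0.I1
cycle 3: W1.I1
cycle 4: W1.I2
cycle 5: idle
cycle 6: idle
cycle 7: idle
cycle 8: W1.I3
cycle 9: W0.I2
cycle 10: W0.I3
cycle 11: W0.I4
cycle 12: W0.I5
cycle 13: W0.I6

Answer: 14 cycles, utilization 11/14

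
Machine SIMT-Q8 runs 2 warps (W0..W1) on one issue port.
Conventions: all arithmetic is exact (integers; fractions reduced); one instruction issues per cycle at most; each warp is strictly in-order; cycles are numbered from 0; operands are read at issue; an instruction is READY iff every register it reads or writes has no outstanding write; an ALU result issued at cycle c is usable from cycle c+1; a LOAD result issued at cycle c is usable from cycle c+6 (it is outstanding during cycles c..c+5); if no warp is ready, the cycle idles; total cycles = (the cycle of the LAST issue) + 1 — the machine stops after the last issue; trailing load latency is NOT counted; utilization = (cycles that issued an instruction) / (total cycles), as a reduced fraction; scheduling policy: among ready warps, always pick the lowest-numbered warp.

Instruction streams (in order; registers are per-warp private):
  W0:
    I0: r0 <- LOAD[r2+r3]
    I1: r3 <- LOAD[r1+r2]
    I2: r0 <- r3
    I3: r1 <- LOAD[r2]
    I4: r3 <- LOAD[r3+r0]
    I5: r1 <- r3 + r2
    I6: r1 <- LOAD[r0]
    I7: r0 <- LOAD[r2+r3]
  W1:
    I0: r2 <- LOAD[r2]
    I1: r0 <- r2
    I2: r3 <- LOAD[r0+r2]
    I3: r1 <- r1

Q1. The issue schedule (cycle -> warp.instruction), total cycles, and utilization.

cycle 0: W0.I0
cycle 1: W0.I1
cycle 2: W1.I0
cycle 3: idle
cycle 4: idle
cycle 5: idle
cycle 6: idle
cycle 7: W0.I2
cycle 8: W0.I3
cycle 9: W0.I4
cycle 10: W1.I1
cycle 11: W1.I2
cycle 12: W1.I3
cycle 13: idle
cycle 14: idle
cycle 15: W0.I5
cycle 16: W0.I6
cycle 17: W0.I7

Answer: 18 cycles, utilization 2/3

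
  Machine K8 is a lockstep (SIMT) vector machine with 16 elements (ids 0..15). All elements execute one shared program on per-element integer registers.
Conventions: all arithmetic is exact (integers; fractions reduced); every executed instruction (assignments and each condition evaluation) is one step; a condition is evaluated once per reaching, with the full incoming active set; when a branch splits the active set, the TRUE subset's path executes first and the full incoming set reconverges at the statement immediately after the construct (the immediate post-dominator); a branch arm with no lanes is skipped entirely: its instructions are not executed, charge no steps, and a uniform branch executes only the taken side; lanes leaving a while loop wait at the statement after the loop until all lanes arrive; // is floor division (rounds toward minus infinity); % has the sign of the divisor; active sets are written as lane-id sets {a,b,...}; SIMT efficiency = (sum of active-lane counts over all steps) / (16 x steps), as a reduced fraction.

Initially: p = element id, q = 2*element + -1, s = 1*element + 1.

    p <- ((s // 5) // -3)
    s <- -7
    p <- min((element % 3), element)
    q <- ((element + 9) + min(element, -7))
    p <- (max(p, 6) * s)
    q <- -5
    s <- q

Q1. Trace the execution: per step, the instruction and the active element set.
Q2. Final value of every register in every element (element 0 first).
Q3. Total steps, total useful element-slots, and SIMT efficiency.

step 0: p <- ((s // 5) // -3)        {0,1,2,3,4,5,6,7,8,9,10,11,12,13,14,15}
step 1: s <- -7                      {0,1,2,3,4,5,6,7,8,9,10,11,12,13,14,15}
step 2: p <- min((element % 3), element) {0,1,2,3,4,5,6,7,8,9,10,11,12,13,14,15}
step 3: q <- ((element + 9) + min(element, -7)) {0,1,2,3,4,5,6,7,8,9,10,11,12,13,14,15}
step 4: p <- (max(p, 6) * s)         {0,1,2,3,4,5,6,7,8,9,10,11,12,13,14,15}
step 5: q <- -5                      {0,1,2,3,4,5,6,7,8,9,10,11,12,13,14,15}
step 6: s <- q                       {0,1,2,3,4,5,6,7,8,9,10,11,12,13,14,15}

Answer: 7 steps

p: -42,-42,-42,-42,-42,-42,-42,-42,-42,-42,-42,-42,-42,-42,-42,-42
q: -5,-5,-5,-5,-5,-5,-5,-5,-5,-5,-5,-5,-5,-5,-5,-5
s: -5,-5,-5,-5,-5,-5,-5,-5,-5,-5,-5,-5,-5,-5,-5,-5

steps = 7; useful = 112; efficiency = 112/112 = 1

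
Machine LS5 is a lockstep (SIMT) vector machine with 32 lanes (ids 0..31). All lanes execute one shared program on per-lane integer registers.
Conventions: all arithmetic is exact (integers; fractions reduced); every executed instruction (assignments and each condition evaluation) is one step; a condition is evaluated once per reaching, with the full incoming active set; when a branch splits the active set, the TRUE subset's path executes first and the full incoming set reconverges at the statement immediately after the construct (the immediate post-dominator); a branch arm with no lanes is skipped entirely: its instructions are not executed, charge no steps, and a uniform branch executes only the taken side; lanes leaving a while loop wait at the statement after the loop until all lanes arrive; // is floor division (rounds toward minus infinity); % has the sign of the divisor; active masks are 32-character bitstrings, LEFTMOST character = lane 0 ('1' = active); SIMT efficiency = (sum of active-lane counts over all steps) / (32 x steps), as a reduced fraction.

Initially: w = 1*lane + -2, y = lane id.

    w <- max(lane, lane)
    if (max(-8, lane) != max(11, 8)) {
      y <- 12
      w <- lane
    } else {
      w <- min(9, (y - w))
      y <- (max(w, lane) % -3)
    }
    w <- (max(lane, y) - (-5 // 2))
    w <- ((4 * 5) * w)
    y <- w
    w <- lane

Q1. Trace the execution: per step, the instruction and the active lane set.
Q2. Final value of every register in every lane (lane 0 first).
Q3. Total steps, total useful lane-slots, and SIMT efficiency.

step 0: w <- max(lane, lane)         11111111111111111111111111111111
step 1: eval (max(-8, lane) != max(11, 8)) 11111111111111111111111111111111
step 2: y <- 12                      11111111111011111111111111111111
step 3: w <- lane                    11111111111011111111111111111111
step 4: w <- min(9, (y - w))         00000000000100000000000000000000
step 5: y <- (max(w, lane) % -3)     00000000000100000000000000000000
step 6: w <- (max(lane, y) - (-5 // 2)) 11111111111111111111111111111111
step 7: w <- ((4 * 5) * w)           11111111111111111111111111111111
step 8: y <- w                       11111111111111111111111111111111
step 9: w <- lane                    11111111111111111111111111111111

Answer: 10 steps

w: 0,1,2,3,4,5,6,7,8,9,10,11,12,13,14,15,16,17,18,19,20,21,22,23,24,25,26,27,28,29,30,31
y: 300,300,300,300,300,300,300,300,300,300,300,280,300,320,340,360,380,400,420,440,460,480,500,520,540,560,580,600,620,640,660,680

steps = 10; useful = 256; efficiency = 256/320 = 4/5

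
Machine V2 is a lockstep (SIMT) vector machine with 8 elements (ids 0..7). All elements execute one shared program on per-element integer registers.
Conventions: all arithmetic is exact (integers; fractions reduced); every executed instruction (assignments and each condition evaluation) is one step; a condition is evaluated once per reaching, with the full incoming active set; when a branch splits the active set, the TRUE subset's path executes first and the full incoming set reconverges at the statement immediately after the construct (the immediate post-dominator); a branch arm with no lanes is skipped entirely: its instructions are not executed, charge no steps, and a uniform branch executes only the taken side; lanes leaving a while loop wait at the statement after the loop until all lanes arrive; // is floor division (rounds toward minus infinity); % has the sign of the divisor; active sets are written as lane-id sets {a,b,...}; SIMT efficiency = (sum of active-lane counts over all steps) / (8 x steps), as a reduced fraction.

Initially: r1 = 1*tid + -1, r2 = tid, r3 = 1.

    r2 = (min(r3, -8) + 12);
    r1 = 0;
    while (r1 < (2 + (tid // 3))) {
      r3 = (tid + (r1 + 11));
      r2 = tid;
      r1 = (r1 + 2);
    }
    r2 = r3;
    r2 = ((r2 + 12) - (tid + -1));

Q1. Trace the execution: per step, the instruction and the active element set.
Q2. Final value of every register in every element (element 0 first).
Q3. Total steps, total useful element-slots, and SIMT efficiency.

step 0: r2 <- (min(r3, -8) + 12)     {0,1,2,3,4,5,6,7}
step 1: r1 <- 0                      {0,1,2,3,4,5,6,7}
step 2: eval (r1 < (2 + (tid // 3))) {0,1,2,3,4,5,6,7}
step 3: r3 <- (tid + (r1 + 11))      {0,1,2,3,4,5,6,7}
step 4: r2 <- tid                    {0,1,2,3,4,5,6,7}
step 5: r1 <- (r1 + 2)               {0,1,2,3,4,5,6,7}
step 6: eval (r1 < (2 + (tid // 3))) {0,1,2,3,4,5,6,7}
step 7: r3 <- (tid + (r1 + 11))      {3,4,5,6,7}
step 8: r2 <- tid                    {3,4,5,6,7}
step 9: r1 <- (r1 + 2)               {3,4,5,6,7}
step 10: eval (r1 < (2 + (tid // 3))) {3,4,5,6,7}
step 11: r2 <- r3                     {0,1,2,3,4,5,6,7}
step 12: r2 <- ((r2 + 12) - (tid + -1)) {0,1,2,3,4,5,6,7}

Answer: 13 steps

r1: 2,2,2,4,4,4,4,4
r2: 24,24,24,26,26,26,26,26
r3: 11,12,13,16,17,18,19,20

steps = 13; useful = 92; efficiency = 92/104 = 23/26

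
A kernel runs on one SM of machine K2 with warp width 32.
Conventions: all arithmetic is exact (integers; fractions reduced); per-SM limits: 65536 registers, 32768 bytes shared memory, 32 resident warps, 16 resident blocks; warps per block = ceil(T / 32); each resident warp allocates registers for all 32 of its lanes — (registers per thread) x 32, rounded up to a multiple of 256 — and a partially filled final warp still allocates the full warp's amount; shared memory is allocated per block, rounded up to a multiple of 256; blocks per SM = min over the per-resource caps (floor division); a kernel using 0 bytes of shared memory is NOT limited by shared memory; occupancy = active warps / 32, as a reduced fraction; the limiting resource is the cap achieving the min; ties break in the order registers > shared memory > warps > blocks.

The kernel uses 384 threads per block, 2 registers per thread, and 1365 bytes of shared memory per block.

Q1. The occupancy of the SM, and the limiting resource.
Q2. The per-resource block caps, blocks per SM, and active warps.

Answer: occupancy 3/4, limited by warps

registers: 21 blocks
shared memory: 21 blocks
warps: 2 blocks
blocks: 16 blocks

Answer: 2 blocks, 24 active warps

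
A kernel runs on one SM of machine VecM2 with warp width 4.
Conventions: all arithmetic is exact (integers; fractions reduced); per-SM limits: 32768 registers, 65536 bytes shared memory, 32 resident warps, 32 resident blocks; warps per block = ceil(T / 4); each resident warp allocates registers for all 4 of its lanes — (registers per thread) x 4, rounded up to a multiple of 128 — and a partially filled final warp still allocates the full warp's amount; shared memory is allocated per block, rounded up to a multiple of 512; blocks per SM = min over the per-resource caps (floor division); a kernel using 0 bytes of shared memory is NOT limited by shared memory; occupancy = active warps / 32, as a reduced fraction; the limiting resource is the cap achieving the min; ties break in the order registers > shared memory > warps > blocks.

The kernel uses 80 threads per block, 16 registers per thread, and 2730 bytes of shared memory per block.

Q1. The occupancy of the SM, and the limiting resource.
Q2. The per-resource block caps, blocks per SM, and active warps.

Answer: occupancy 5/8, limited by warps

registers: 12 blocks
shared memory: 21 blocks
warps: 1 block
blocks: 32 blocks

Answer: 1 block, 20 active warps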